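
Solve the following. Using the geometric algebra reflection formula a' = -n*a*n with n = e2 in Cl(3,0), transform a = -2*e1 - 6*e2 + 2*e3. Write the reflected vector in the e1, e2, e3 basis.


Reflection formula: a' = -n*a*n, with n = e2 (unit vector, n^2 = 1).
For reflection through hyperplane perp to e2:
The component along e2 flips sign, others stay.
a = (-2, -6, 2)
a' = (-2, 6, 2)
a' = -2*e1 + 6*e2 + 2*e3


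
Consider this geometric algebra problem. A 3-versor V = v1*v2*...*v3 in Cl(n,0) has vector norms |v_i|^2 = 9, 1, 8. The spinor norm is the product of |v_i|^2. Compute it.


Spinor norm N(V) = |v1|^2 * |v2|^2 * ... * |v3|^2
= 9 * 1 * 8
Running product: 9, 9, 72
N(V) = 72


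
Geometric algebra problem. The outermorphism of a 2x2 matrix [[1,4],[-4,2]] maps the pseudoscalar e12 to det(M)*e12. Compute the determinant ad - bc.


The outermorphism of a linear map f sends e1^e2 to f(e1)^f(e2).
f(e1) = 1*e1 - 4*e2
f(e2) = 4*e1 + 2*e2
f(e1) ^ f(e2) = (1*e1 - 4*e2) ^ (4*e1 + 2*e2)
= 1*2*e12 + (-4)*4*e21
= (2 - (-16))*e12
= 18*e12
Coefficient = 18


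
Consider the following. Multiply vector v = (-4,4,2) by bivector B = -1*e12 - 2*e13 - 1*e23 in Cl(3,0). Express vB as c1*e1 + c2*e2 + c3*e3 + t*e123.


vB has grade-1 (vector) and grade-3 (trivector) parts: vB = (v _| B) + (v ^ B).
Vector part <vB>_1:
  e1: -v2*b12 - v3*b13 = -(4)*(-1) - (2)*(-2) = 8
  e2: v1*b12 - v3*b23 = (-4)*(-1) - (2)*(-1) = 6
  e3: v1*b13 + v2*b23 = (-4)*(-2) + (4)*(-1) = 4
Trivector part <vB>_3:
  e123: v1*b23 - v2*b13 + v3*b12 = (-4)*(-1) - (4)*(-2) + (2)*(-1) = 10
vB = 8*e1 + 6*e2 + 4*e3 + 10*e123


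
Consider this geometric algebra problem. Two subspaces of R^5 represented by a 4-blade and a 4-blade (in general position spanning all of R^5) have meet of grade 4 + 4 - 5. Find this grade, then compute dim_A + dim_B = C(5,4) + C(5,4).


Meet grade = grade(A) + grade(B) - n
= 4 + 4 - 5 = 3
C(5,4) = 5
C(5,4) = 5
dim_A + dim_B = 5 + 5 = 10


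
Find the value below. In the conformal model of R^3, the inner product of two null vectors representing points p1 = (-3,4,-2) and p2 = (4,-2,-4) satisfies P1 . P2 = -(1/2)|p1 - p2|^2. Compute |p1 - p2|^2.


p1 - p2 = (-7, 6, 2)
|p1 - p2|^2 = (-7)^2 + 6^2 + 2^2
= 49 + 36 + 4
= 89


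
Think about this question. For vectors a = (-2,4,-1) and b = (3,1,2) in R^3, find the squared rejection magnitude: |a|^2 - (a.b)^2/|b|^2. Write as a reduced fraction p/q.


|a|^2 = (-2)^2 + 4^2 + (-1)^2 = 21
|b|^2 = 3^2 + 1^2 + 2^2 = 14
a . b = (-2)*3 + 4*1 + (-1)*2 = -4
(a.b)^2 = (-4)^2 = 16
|rej|^2 = 21 - 16/14
= (294 - 16)/14
= 278/14
In lowest terms: 139/7


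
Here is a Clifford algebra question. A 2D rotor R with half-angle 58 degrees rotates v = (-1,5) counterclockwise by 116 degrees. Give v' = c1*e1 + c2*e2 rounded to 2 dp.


Rotor R = cos(58deg) - sin(58deg)*e12
Rotation angle theta = 2 * 58 = 116 degrees
v' = R*v*~R rotates v by theta.
cos(116deg) = -0.4384, sin(116deg) = 0.8988
v'_1 = -1*cos(116deg) - 5*sin(116deg)
= -1*(-0.4384) - 5*0.8988
= -4.06
v'_2 = -1*sin(116deg) + 5*cos(116deg)
= -1*0.8988 + 5*(-0.4384)
= -3.09
v' = -4.06*e1 - 3.09*e2


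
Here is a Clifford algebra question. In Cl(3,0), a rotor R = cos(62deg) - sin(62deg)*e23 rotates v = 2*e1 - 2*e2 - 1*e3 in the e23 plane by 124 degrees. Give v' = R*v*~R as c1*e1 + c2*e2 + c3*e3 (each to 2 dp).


Rotor R = cos(62deg) - sin(62deg)*e23
Rotation angle theta = 2 * 62 = 124 degrees in the e23 plane (e2 -> e3).
The component perpendicular to the plane (e1) is invariant: v'_1 = v1 = 2.00
cos(124deg) = -0.5592, sin(124deg) = 0.8290
v'_2 = v2*cos(theta) - v3*sin(theta) = -2*(-0.5592) - (-1)*0.8290 = 1.95
v'_3 = v2*sin(theta) + v3*cos(theta) = -2*0.8290 + (-1)*(-0.5592) = -1.10
v' = 2.00*e1 + 1.95*e2 - 1.10*e3


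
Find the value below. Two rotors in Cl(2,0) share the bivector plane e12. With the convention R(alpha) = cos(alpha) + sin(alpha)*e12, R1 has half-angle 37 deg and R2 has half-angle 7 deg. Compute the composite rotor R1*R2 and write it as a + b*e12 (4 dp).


Same-plane rotors commute and their half-angles add:
R1*R2 = cos(a1 + a2) + sin(a1 + a2)*e12.
a1 + a2 = 37 + 7 = 44 deg
cos(44 deg) = 0.7193
sin(44 deg) = 0.6947
R1*R2 = 0.7193 + 0.6947*e12


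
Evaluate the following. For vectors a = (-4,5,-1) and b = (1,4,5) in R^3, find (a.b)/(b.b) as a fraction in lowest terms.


Projection coefficient = (a . b) / (b . b)
a . b = (-4)*1 + 5*4 + (-1)*5
= -4 + 20 + (-5) = 11
b . b = 1^2 + 4^2 + 5^2
= 1 + 16 + 25 = 42
Coefficient = 11/42
In lowest terms: 11/42


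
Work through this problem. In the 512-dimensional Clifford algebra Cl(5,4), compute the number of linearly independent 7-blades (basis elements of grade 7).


Number of grade-k basis blades in Cl(p,q) with n = p + q is C(n, k).
n = 5 + 4 = 9
C(9, 7) = 9! / (7! * 2!)
= 362880 / (5040 * 2)
= 36


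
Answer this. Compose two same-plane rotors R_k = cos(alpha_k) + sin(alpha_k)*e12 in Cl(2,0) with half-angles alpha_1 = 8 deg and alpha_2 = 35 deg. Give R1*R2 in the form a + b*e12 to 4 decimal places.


Same-plane rotors commute and their half-angles add:
R1*R2 = cos(a1 + a2) + sin(a1 + a2)*e12.
a1 + a2 = 8 + 35 = 43 deg
cos(43 deg) = 0.7314
sin(43 deg) = 0.6820
R1*R2 = 0.7314 + 0.6820*e12


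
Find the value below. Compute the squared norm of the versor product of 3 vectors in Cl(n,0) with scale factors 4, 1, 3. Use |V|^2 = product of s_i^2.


Each vector v_i has |v_i|^2 = s_i^2
Squared scales: 4^2 = 16, 1^2 = 1, 3^2 = 9
|V|^2 = 16 * 1 * 9
= 144


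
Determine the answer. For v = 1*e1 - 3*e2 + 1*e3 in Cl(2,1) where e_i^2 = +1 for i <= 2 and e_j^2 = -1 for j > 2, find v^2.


v^2 = sum of c_i^2 * e_i^2
Positive signature terms (e_i^2 = +1): 1^2 + (-3)^2 = 10
Negative signature terms (e_j^2 = -1): 1^2 = 1
v^2 = 10 - 1 = 9


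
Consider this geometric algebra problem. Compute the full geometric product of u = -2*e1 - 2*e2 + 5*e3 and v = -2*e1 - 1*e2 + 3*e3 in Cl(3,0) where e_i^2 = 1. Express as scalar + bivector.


In Cl(3,0): e_i^2 = 1, e_ie_j = -e_je_i for i != j.
Scalar part = u . v = (-2)*(-2) + (-2)*(-1) + 5*3
= 4 + 2 + 15 = 21
e12 coeff = (-2)*(-1) - (-2)*(-2) = 2 - 4 = -2
e13 coeff = (-2)*3 - 5*(-2) = -6 - (-10) = 4
e23 coeff = (-2)*3 - 5*(-1) = -6 - (-5) = -1
uv = 21 - 2*e12 + 4*e13 - 1*e23


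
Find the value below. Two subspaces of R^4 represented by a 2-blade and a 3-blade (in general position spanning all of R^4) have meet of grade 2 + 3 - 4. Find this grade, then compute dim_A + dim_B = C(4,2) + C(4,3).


Meet grade = grade(A) + grade(B) - n
= 2 + 3 - 4 = 1
C(4,2) = 6
C(4,3) = 4
dim_A + dim_B = 6 + 4 = 10


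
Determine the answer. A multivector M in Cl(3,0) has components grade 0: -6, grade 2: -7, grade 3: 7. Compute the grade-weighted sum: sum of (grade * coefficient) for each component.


Grade-weighted sum = sum of grade_k * coefficient_k
0*(-6) = 0
2*(-7) = -14
3*7 = 21
Total = 0 + (-14) + 21 = 7


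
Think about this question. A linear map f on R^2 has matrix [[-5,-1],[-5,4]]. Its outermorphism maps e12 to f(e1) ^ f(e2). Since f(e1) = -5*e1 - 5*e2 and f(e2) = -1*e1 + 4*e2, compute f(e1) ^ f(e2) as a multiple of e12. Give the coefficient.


The outermorphism of a linear map f sends e1^e2 to f(e1)^f(e2).
f(e1) = -5*e1 - 5*e2
f(e2) = -1*e1 + 4*e2
f(e1) ^ f(e2) = (-5*e1 - 5*e2) ^ (-1*e1 + 4*e2)
= (-5)*4*e12 + (-5)*(-1)*e21
= (-20 - 5)*e12
= -25*e12
Coefficient = -25


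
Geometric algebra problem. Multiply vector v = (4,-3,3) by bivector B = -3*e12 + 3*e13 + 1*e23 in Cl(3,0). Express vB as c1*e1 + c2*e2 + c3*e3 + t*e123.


vB has grade-1 (vector) and grade-3 (trivector) parts: vB = (v _| B) + (v ^ B).
Vector part <vB>_1:
  e1: -v2*b12 - v3*b13 = -(-3)*(-3) - (3)*(3) = -18
  e2: v1*b12 - v3*b23 = (4)*(-3) - (3)*(1) = -15
  e3: v1*b13 + v2*b23 = (4)*(3) + (-3)*(1) = 9
Trivector part <vB>_3:
  e123: v1*b23 - v2*b13 + v3*b12 = (4)*(1) - (-3)*(3) + (3)*(-3) = 4
vB = -18*e1 - 15*e2 + 9*e3 + 4*e123


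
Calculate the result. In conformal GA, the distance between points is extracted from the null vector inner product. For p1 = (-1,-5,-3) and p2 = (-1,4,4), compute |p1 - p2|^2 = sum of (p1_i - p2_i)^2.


p1 - p2 = (0, -9, -7)
|p1 - p2|^2 = 0^2 + (-9)^2 + (-7)^2
= 0 + 81 + 49
= 130


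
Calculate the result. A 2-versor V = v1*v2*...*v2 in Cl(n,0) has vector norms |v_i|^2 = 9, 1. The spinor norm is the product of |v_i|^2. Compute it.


Spinor norm N(V) = |v1|^2 * |v2|^2 * ... * |v2|^2
= 9 * 1
Running product: 9, 9
N(V) = 9


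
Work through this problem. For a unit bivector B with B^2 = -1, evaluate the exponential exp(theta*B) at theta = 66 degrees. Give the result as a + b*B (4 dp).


For a unit bivector B with B^2 = -1, the exponential series gives
e^(theta*B) = cos(theta) + sin(theta)*B (the GA analogue of Euler's formula).
theta = 66 degrees = 1.151917 rad
cos(66 deg) = 0.4067
sin(66 deg) = 0.9135
exp(theta*B) = 0.4067 + 0.9135*B


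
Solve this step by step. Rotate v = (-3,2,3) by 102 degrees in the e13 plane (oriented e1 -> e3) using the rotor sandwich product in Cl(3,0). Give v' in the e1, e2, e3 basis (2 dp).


Rotor R = cos(51deg) - sin(51deg)*e13
Rotation angle theta = 2 * 51 = 102 degrees in the e13 plane (e1 -> e3).
The component perpendicular to the plane (e2) is invariant: v'_2 = v2 = 2.00
cos(102deg) = -0.2079, sin(102deg) = 0.9781
v'_1 = v1*cos(theta) - v3*sin(theta) = -3*(-0.2079) - 3*0.9781 = -2.31
v'_3 = v1*sin(theta) + v3*cos(theta) = -3*0.9781 + 3*(-0.2079) = -3.56
v' = -2.31*e1 + 2.00*e2 - 3.56*e3


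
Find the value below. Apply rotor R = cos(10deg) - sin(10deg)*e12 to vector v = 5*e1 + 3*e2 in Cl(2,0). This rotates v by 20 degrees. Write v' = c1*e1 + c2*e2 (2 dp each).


Rotor R = cos(10deg) - sin(10deg)*e12
Rotation angle theta = 2 * 10 = 20 degrees
v' = R*v*~R rotates v by theta.
cos(20deg) = 0.9397, sin(20deg) = 0.3420
v'_1 = 5*cos(20deg) - 3*sin(20deg)
= 5*0.9397 - 3*0.3420
= 3.67
v'_2 = 5*sin(20deg) + 3*cos(20deg)
= 5*0.3420 + 3*0.9397
= 4.53
v' = 3.67*e1 + 4.53*e2


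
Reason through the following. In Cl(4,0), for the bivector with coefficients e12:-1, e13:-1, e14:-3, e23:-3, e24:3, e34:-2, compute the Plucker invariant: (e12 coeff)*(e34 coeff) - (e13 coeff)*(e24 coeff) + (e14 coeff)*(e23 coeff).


Plucker relation: af - be + cd
a*f = (-1)*(-2) = 2
b*e = (-1)*3 = -3
c*d = (-3)*(-3) = 9
af - be + cd = 2 - (-3) + 9
= 14


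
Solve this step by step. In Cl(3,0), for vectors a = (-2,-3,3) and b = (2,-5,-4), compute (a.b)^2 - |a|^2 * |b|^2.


a . b = (-2)*2 + (-3)*(-5) + 3*(-4)
= -4 + 15 + (-12) = -1
|a|^2 = (-2)^2 + (-3)^2 + 3^2 = 22
|b|^2 = 2^2 + (-5)^2 + (-4)^2 = 45
(a.b)^2 = (-1)^2 = 1
|a|^2 * |b|^2 = 22 * 45 = 990
Result = 1 - 990 = -989


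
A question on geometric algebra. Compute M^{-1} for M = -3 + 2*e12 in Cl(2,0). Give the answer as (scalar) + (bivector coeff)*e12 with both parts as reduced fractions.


M = -3 + 2*e12, where e12^2 = -1.
Since M commutes with its reverse ~M = a - b*e12, M * ~M = a^2 - b^2*e12^2 = a^2 + b^2.
So M^{-1} = ~M / (a^2 + b^2) = (a - b*e12)/(a^2 + b^2).
a^2 + b^2 = 9 + 4 = 13
Scalar part = -3/13 = -3/13
Bivector coeff = -2/13 = -2/13
M^{-1} = -3/13 - 2/13*e12


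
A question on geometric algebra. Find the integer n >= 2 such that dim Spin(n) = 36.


dim Spin(n) = dim so(n) = n(n-1)/2.
Solve n(n-1)/2 = 36, i.e. n^2 - n - 72 = 0.
Discriminant = 1 + 8*36 = 289
n = (1 + sqrt(289))/2 = (1 + 17)/2 = 9


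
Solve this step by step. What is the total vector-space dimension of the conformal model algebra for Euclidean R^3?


The conformal model of R^3 uses Cl(4,1): the 3 Euclidean generators plus two extra orthogonal generators e+ (e+^2 = +1) and e- (e-^2 = -1), from which the null vectors e0, einf are built.
Number of generators m = 3 + 2 = 5.
dim Cl(p,q) = 2^m = 2^5 = 32


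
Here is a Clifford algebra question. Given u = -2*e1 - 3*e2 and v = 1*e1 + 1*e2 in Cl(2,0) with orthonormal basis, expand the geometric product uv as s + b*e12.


Expand: (-2*e1 - 3*e2)(1*e1 + 1*e2)
= (-2)*1*e1e1 + (-2)*1*e1e2 + (-3)*1*e2e1 + (-3)*1*e2e2
Using e1^2 = e2^2 = 1, e2e1 = -e1e2:
Scalar part s = (-2)*1 + (-3)*1 = -2 + (-3) = -5
Bivector part b = (-2)*1 - (-3)*1 = -2 - (-3) = 1
uv = -5 + 1*e12


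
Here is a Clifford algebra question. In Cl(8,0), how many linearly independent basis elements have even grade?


Even subalgebra dimension = 2^(n-1)
n = 8 + 0 = 8
2^(8 - 1) = 2^7 = 128
Verification: sum of C(8,k) for even k = 1 + 28 + 70 + 28 + 1 = 128
Result = 128


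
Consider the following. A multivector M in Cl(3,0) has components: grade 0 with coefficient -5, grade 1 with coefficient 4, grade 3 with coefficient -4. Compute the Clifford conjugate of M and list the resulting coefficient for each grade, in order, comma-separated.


Clifford conjugate sign for grade k: (-1)^(k(k+1)/2)
Grade 0: (-1)^(0*1/2) = (-1)^0 = 1, coeff -5 -> -5
Grade 1: (-1)^(1*2/2) = (-1)^1 = -1, coeff 4 -> -4
Grade 3: (-1)^(3*4/2) = (-1)^6 = 1, coeff -4 -> -4
Conjugated coefficients: -5, -4, -4


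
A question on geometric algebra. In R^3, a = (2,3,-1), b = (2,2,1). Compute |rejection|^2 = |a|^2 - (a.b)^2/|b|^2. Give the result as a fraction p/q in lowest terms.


|a|^2 = 2^2 + 3^2 + (-1)^2 = 14
|b|^2 = 2^2 + 2^2 + 1^2 = 9
a . b = 2*2 + 3*2 + (-1)*1 = 9
(a.b)^2 = 9^2 = 81
|rej|^2 = 14 - 81/9
= (126 - 81)/9
= 45/9
In lowest terms: 5/1


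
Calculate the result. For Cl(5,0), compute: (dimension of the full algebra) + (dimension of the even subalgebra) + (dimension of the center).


n = 5 + 0 = 5
Total dim = 2^5 = 32
Even subalgebra dim = 2^4 = 16
n is odd, so center dim = 2
Sum = 32 + 16 + 2 = 50


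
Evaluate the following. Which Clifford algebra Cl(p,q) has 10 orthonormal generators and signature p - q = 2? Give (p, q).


We need p + q = 10 and p - q = 2.
Adding: 2p = 10 + 2 = 12, so p = 6.
Then q = 10 - 6 = 4.
(p, q) = (6, 4)


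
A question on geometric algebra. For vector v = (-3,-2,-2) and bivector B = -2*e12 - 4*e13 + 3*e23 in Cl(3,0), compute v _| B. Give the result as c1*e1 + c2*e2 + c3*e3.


Left contraction v _| B = <vB>_1 (grade-1 part of the geometric product vB).
Using e1_|e12 = e2, e2_|e12 = -e1, e1_|e13 = e3, e3_|e13 = -e1, e2_|e23 = e3, e3_|e23 = -e2:
e1 coeff: -v2*b12 - v3*b13 = -(-2)*(-2) - (-2)*(-4) = -12
e2 coeff: v1*b12 - v3*b23 = (-3)*(-2) - (-2)*(3) = 12
e3 coeff: v1*b13 + v2*b23 = (-3)*(-4) + (-2)*(3) = 6
v _| B = -12*e1 + 12*e2 + 6*e3


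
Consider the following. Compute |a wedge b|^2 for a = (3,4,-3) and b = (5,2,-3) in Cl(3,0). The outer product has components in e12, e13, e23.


a wedge b = (a1*b2 - a2*b1)*e12 + (a1*b3 - a3*b1)*e13 + (a2*b3 - a3*b2)*e23
e12 coeff: 3*2 - 4*5 = 6 - 20 = -14
e13 coeff: 3*(-3) - (-3)*5 = -9 - (-15) = 6
e23 coeff: 4*(-3) - (-3)*2 = -12 - (-6) = -6
|a wedge b|^2 = (-14)^2 + 6^2 + (-6)^2
= 196 + 36 + 36
= 268


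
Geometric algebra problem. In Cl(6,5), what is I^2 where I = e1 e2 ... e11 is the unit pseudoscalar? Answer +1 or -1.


The pseudoscalar I = e1...e_n (product of all n generators) of Cl(p,q) satisfies I^2 = (-1)^(q + n(n-1)/2).
p = 6, q = 5, n = p + q = 11
n(n-1)/2 = 11 * 10 / 2 = 55
Exponent = q + n(n-1)/2 = 5 + 55 = 60
I^2 = (-1)^60 = +1


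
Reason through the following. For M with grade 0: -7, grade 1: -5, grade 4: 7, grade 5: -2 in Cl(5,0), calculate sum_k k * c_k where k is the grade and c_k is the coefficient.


Grade-weighted sum = sum of grade_k * coefficient_k
0*(-7) = 0
1*(-5) = -5
4*7 = 28
5*(-2) = -10
Total = 0 + (-5) + 28 + (-10) = 13


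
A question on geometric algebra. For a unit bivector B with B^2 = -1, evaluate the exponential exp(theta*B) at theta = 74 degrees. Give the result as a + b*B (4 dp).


For a unit bivector B with B^2 = -1, the exponential series gives
e^(theta*B) = cos(theta) + sin(theta)*B (the GA analogue of Euler's formula).
theta = 74 degrees = 1.291544 rad
cos(74 deg) = 0.2756
sin(74 deg) = 0.9613
exp(theta*B) = 0.2756 + 0.9613*B


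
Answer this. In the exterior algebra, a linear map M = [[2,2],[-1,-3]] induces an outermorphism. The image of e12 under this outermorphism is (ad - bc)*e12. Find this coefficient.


The outermorphism of a linear map f sends e1^e2 to f(e1)^f(e2).
f(e1) = 2*e1 - 1*e2
f(e2) = 2*e1 - 3*e2
f(e1) ^ f(e2) = (2*e1 - 1*e2) ^ (2*e1 - 3*e2)
= 2*(-3)*e12 + (-1)*2*e21
= (-6 - (-2))*e12
= -4*e12
Coefficient = -4


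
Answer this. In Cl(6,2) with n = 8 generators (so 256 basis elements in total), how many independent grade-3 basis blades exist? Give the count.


Number of grade-k basis blades in Cl(p,q) with n = p + q is C(n, k).
n = 6 + 2 = 8
C(8, 3) = 8! / (3! * 5!)
= 40320 / (6 * 120)
= 56


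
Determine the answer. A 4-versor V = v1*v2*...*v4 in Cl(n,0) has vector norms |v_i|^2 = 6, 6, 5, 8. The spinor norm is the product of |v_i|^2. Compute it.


Spinor norm N(V) = |v1|^2 * |v2|^2 * ... * |v4|^2
= 6 * 6 * 5 * 8
Running product: 6, 36, 180, 1440
N(V) = 1440


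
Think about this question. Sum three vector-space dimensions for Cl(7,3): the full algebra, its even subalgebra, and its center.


n = 7 + 3 = 10
Total dim = 2^10 = 1024
Even subalgebra dim = 2^9 = 512
n is even, so center dim = 1
Sum = 1024 + 512 + 1 = 1537


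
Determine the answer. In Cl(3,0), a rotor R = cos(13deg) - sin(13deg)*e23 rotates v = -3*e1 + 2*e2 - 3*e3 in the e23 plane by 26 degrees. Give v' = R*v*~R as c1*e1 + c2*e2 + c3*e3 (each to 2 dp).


Rotor R = cos(13deg) - sin(13deg)*e23
Rotation angle theta = 2 * 13 = 26 degrees in the e23 plane (e2 -> e3).
The component perpendicular to the plane (e1) is invariant: v'_1 = v1 = -3.00
cos(26deg) = 0.8988, sin(26deg) = 0.4384
v'_2 = v2*cos(theta) - v3*sin(theta) = 2*0.8988 - (-3)*0.4384 = 3.11
v'_3 = v2*sin(theta) + v3*cos(theta) = 2*0.4384 + (-3)*0.8988 = -1.82
v' = -3.00*e1 + 3.11*e2 - 1.82*e3


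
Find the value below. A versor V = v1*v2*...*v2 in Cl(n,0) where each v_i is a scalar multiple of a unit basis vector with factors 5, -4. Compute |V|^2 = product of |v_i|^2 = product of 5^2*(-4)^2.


Each vector v_i has |v_i|^2 = s_i^2
Squared scales: 5^2 = 25, (-4)^2 = 16
|V|^2 = 25 * 16
= 400


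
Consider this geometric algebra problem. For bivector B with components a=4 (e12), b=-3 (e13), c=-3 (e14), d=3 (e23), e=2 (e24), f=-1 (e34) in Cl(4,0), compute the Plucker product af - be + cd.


Plucker relation: af - be + cd
a*f = 4*(-1) = -4
b*e = (-3)*2 = -6
c*d = (-3)*3 = -9
af - be + cd = -4 - (-6) + (-9)
= -7


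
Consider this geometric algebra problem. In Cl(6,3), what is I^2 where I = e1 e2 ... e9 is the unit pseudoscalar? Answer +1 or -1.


The pseudoscalar I = e1...e_n (product of all n generators) of Cl(p,q) satisfies I^2 = (-1)^(q + n(n-1)/2).
p = 6, q = 3, n = p + q = 9
n(n-1)/2 = 9 * 8 / 2 = 36
Exponent = q + n(n-1)/2 = 3 + 36 = 39
I^2 = (-1)^39 = -1


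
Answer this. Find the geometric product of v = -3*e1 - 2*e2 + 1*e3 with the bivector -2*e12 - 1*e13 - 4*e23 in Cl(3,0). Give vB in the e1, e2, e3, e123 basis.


vB has grade-1 (vector) and grade-3 (trivector) parts: vB = (v _| B) + (v ^ B).
Vector part <vB>_1:
  e1: -v2*b12 - v3*b13 = -(-2)*(-2) - (1)*(-1) = -3
  e2: v1*b12 - v3*b23 = (-3)*(-2) - (1)*(-4) = 10
  e3: v1*b13 + v2*b23 = (-3)*(-1) + (-2)*(-4) = 11
Trivector part <vB>_3:
  e123: v1*b23 - v2*b13 + v3*b12 = (-3)*(-4) - (-2)*(-1) + (1)*(-2) = 8
vB = -3*e1 + 10*e2 + 11*e3 + 8*e123


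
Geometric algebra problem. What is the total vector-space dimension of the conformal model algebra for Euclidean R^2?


The conformal model of R^2 uses Cl(3,1): the 2 Euclidean generators plus two extra orthogonal generators e+ (e+^2 = +1) and e- (e-^2 = -1), from which the null vectors e0, einf are built.
Number of generators m = 2 + 2 = 4.
dim Cl(p,q) = 2^m = 2^4 = 16


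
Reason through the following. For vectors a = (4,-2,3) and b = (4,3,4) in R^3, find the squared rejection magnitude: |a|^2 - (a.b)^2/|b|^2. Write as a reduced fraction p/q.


|a|^2 = 4^2 + (-2)^2 + 3^2 = 29
|b|^2 = 4^2 + 3^2 + 4^2 = 41
a . b = 4*4 + (-2)*3 + 3*4 = 22
(a.b)^2 = 22^2 = 484
|rej|^2 = 29 - 484/41
= (1189 - 484)/41
= 705/41
In lowest terms: 705/41


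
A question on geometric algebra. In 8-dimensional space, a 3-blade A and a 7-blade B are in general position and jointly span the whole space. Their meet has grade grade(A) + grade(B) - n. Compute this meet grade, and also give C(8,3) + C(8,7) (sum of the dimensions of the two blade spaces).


Meet grade = grade(A) + grade(B) - n
= 3 + 7 - 8 = 2
C(8,3) = 56
C(8,7) = 8
dim_A + dim_B = 56 + 8 = 64


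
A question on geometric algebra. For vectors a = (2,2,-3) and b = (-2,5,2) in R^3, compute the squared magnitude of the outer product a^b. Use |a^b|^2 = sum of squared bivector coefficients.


a wedge b = (a1*b2 - a2*b1)*e12 + (a1*b3 - a3*b1)*e13 + (a2*b3 - a3*b2)*e23
e12 coeff: 2*5 - 2*(-2) = 10 - (-4) = 14
e13 coeff: 2*2 - (-3)*(-2) = 4 - 6 = -2
e23 coeff: 2*2 - (-3)*5 = 4 - (-15) = 19
|a wedge b|^2 = 14^2 + (-2)^2 + 19^2
= 196 + 4 + 361
= 561


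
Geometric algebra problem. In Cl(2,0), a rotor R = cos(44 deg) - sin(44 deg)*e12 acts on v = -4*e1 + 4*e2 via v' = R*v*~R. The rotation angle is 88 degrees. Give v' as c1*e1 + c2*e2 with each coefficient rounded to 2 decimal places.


Rotor R = cos(44deg) - sin(44deg)*e12
Rotation angle theta = 2 * 44 = 88 degrees
v' = R*v*~R rotates v by theta.
cos(88deg) = 0.0349, sin(88deg) = 0.9994
v'_1 = -4*cos(88deg) - 4*sin(88deg)
= -4*0.0349 - 4*0.9994
= -4.14
v'_2 = -4*sin(88deg) + 4*cos(88deg)
= -4*0.9994 + 4*0.0349
= -3.86
v' = -4.14*e1 - 3.86*e2


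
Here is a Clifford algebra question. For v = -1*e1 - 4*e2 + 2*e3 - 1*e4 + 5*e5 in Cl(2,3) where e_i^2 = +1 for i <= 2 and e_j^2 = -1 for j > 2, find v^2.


v^2 = sum of c_i^2 * e_i^2
Positive signature terms (e_i^2 = +1): (-1)^2 + (-4)^2 = 17
Negative signature terms (e_j^2 = -1): 2^2 + (-1)^2 + 5^2 = 30
v^2 = 17 - 30 = -13


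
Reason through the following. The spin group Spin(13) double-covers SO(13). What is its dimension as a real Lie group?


Spin(n) double-covers SO(n); both have Lie algebra so(n) of dimension n(n-1)/2.
n = 13
n(n-1) = 13 * 12 = 156
dim Spin(13) = 156/2 = 78


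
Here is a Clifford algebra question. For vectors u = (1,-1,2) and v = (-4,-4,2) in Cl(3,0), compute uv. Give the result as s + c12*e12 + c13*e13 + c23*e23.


In Cl(3,0): e_i^2 = 1, e_ie_j = -e_je_i for i != j.
Scalar part = u . v = 1*(-4) + (-1)*(-4) + 2*2
= -4 + 4 + 4 = 4
e12 coeff = 1*(-4) - (-1)*(-4) = -4 - 4 = -8
e13 coeff = 1*2 - 2*(-4) = 2 - (-8) = 10
e23 coeff = (-1)*2 - 2*(-4) = -2 - (-8) = 6
uv = 4 - 8*e12 + 10*e13 + 6*e23


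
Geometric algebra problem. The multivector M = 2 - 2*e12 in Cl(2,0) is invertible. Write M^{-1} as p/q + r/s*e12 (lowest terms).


M = 2 - 2*e12, where e12^2 = -1.
Since M commutes with its reverse ~M = a - b*e12, M * ~M = a^2 - b^2*e12^2 = a^2 + b^2.
So M^{-1} = ~M / (a^2 + b^2) = (a - b*e12)/(a^2 + b^2).
a^2 + b^2 = 4 + 4 = 8
Scalar part = 2/8 = 1/4
Bivector coeff = 2/8 = 1/4
M^{-1} = 1/4 + 1/4*e12


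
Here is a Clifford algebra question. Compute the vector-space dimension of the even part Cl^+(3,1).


Even subalgebra dimension = 2^(n-1)
n = 3 + 1 = 4
2^(4 - 1) = 2^3 = 8
Verification: sum of C(4,k) for even k = 1 + 6 + 1 = 8
Result = 8


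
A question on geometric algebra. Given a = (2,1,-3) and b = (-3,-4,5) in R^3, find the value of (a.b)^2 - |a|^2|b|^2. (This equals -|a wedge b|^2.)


a . b = 2*(-3) + 1*(-4) + (-3)*5
= -6 + (-4) + (-15) = -25
|a|^2 = 2^2 + 1^2 + (-3)^2 = 14
|b|^2 = (-3)^2 + (-4)^2 + 5^2 = 50
(a.b)^2 = (-25)^2 = 625
|a|^2 * |b|^2 = 14 * 50 = 700
Result = 625 - 700 = -75


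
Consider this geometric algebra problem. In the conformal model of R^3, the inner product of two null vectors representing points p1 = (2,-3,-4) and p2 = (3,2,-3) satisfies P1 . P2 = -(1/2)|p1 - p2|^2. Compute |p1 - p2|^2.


p1 - p2 = (-1, -5, -1)
|p1 - p2|^2 = (-1)^2 + (-5)^2 + (-1)^2
= 1 + 25 + 1
= 27


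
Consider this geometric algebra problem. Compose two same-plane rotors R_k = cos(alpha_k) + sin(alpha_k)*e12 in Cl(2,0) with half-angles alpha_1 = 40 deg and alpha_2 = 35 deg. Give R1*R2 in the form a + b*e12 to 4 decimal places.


Same-plane rotors commute and their half-angles add:
R1*R2 = cos(a1 + a2) + sin(a1 + a2)*e12.
a1 + a2 = 40 + 35 = 75 deg
cos(75 deg) = 0.2588
sin(75 deg) = 0.9659
R1*R2 = 0.2588 + 0.9659*e12


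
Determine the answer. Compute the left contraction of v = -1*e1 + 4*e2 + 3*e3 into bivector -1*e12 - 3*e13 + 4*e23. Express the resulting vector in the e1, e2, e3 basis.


Left contraction v _| B = <vB>_1 (grade-1 part of the geometric product vB).
Using e1_|e12 = e2, e2_|e12 = -e1, e1_|e13 = e3, e3_|e13 = -e1, e2_|e23 = e3, e3_|e23 = -e2:
e1 coeff: -v2*b12 - v3*b13 = -(4)*(-1) - (3)*(-3) = 13
e2 coeff: v1*b12 - v3*b23 = (-1)*(-1) - (3)*(4) = -11
e3 coeff: v1*b13 + v2*b23 = (-1)*(-3) + (4)*(4) = 19
v _| B = 13*e1 - 11*e2 + 19*e3


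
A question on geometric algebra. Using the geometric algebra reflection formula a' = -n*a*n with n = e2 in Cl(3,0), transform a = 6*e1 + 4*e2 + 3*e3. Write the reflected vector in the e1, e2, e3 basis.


Reflection formula: a' = -n*a*n, with n = e2 (unit vector, n^2 = 1).
For reflection through hyperplane perp to e2:
The component along e2 flips sign, others stay.
a = (6, 4, 3)
a' = (6, -4, 3)
a' = 6*e1 - 4*e2 + 3*e3


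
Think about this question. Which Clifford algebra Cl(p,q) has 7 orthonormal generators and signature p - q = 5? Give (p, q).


We need p + q = 7 and p - q = 5.
Adding: 2p = 7 + 5 = 12, so p = 6.
Then q = 7 - 6 = 1.
(p, q) = (6, 1)


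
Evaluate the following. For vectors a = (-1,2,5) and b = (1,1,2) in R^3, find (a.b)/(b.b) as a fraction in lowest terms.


Projection coefficient = (a . b) / (b . b)
a . b = (-1)*1 + 2*1 + 5*2
= -1 + 2 + 10 = 11
b . b = 1^2 + 1^2 + 2^2
= 1 + 1 + 4 = 6
Coefficient = 11/6
In lowest terms: 11/6


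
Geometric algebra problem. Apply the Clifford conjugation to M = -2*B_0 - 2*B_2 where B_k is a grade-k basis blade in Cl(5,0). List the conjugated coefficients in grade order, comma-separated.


Clifford conjugate sign for grade k: (-1)^(k(k+1)/2)
Grade 0: (-1)^(0*1/2) = (-1)^0 = 1, coeff -2 -> -2
Grade 2: (-1)^(2*3/2) = (-1)^3 = -1, coeff -2 -> 2
Conjugated coefficients: -2, 2


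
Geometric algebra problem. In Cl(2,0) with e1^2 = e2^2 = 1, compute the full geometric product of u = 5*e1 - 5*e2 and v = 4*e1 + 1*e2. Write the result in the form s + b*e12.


Expand: (5*e1 - 5*e2)(4*e1 + 1*e2)
= 5*4*e1e1 + 5*1*e1e2 + (-5)*4*e2e1 + (-5)*1*e2e2
Using e1^2 = e2^2 = 1, e2e1 = -e1e2:
Scalar part s = 5*4 + (-5)*1 = 20 + (-5) = 15
Bivector part b = 5*1 - (-5)*4 = 5 - (-20) = 25
uv = 15 + 25*e12


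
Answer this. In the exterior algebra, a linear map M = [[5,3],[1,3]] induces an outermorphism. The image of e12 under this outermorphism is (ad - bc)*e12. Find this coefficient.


The outermorphism of a linear map f sends e1^e2 to f(e1)^f(e2).
f(e1) = 5*e1 + 1*e2
f(e2) = 3*e1 + 3*e2
f(e1) ^ f(e2) = (5*e1 + 1*e2) ^ (3*e1 + 3*e2)
= 5*3*e12 + 1*3*e21
= (15 - 3)*e12
= 12*e12
Coefficient = 12


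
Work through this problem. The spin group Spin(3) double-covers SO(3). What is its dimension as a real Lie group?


Spin(n) double-covers SO(n); both have Lie algebra so(n) of dimension n(n-1)/2.
n = 3
n(n-1) = 3 * 2 = 6
dim Spin(3) = 6/2 = 3


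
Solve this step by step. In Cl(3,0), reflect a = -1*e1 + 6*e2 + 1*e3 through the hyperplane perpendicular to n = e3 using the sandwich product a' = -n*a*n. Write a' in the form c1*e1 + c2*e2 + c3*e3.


Reflection formula: a' = -n*a*n, with n = e3 (unit vector, n^2 = 1).
For reflection through hyperplane perp to e3:
The component along e3 flips sign, others stay.
a = (-1, 6, 1)
a' = (-1, 6, -1)
a' = -1*e1 + 6*e2 - 1*e3


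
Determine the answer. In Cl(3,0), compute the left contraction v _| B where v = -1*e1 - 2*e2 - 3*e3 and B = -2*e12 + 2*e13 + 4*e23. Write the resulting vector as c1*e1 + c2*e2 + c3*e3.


Left contraction v _| B = <vB>_1 (grade-1 part of the geometric product vB).
Using e1_|e12 = e2, e2_|e12 = -e1, e1_|e13 = e3, e3_|e13 = -e1, e2_|e23 = e3, e3_|e23 = -e2:
e1 coeff: -v2*b12 - v3*b13 = -(-2)*(-2) - (-3)*(2) = 2
e2 coeff: v1*b12 - v3*b23 = (-1)*(-2) - (-3)*(4) = 14
e3 coeff: v1*b13 + v2*b23 = (-1)*(2) + (-2)*(4) = -10
v _| B = 2*e1 + 14*e2 - 10*e3


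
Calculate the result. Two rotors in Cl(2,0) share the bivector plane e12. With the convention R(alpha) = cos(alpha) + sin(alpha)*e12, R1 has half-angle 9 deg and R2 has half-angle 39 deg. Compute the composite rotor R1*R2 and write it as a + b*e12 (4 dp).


Same-plane rotors commute and their half-angles add:
R1*R2 = cos(a1 + a2) + sin(a1 + a2)*e12.
a1 + a2 = 9 + 39 = 48 deg
cos(48 deg) = 0.6691
sin(48 deg) = 0.7431
R1*R2 = 0.6691 + 0.7431*e12


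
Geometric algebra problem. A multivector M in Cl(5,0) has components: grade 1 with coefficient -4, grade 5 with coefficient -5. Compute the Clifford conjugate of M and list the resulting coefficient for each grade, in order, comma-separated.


Clifford conjugate sign for grade k: (-1)^(k(k+1)/2)
Grade 1: (-1)^(1*2/2) = (-1)^1 = -1, coeff -4 -> 4
Grade 5: (-1)^(5*6/2) = (-1)^15 = -1, coeff -5 -> 5
Conjugated coefficients: 4, 5


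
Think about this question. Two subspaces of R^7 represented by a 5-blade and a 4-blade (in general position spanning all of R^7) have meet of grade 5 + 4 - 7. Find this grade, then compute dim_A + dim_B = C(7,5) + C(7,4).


Meet grade = grade(A) + grade(B) - n
= 5 + 4 - 7 = 2
C(7,5) = 21
C(7,4) = 35
dim_A + dim_B = 21 + 35 = 56


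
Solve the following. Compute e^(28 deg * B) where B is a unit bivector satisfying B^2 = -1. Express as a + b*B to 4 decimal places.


For a unit bivector B with B^2 = -1, the exponential series gives
e^(theta*B) = cos(theta) + sin(theta)*B (the GA analogue of Euler's formula).
theta = 28 degrees = 0.488692 rad
cos(28 deg) = 0.8829
sin(28 deg) = 0.4695
exp(theta*B) = 0.8829 + 0.4695*B


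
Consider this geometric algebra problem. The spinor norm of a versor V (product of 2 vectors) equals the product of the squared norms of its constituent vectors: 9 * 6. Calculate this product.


Spinor norm N(V) = |v1|^2 * |v2|^2 * ... * |v2|^2
= 9 * 6
Running product: 9, 54
N(V) = 54


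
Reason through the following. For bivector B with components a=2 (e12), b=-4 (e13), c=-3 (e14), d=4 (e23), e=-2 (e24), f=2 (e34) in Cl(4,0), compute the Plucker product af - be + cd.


Plucker relation: af - be + cd
a*f = 2*2 = 4
b*e = (-4)*(-2) = 8
c*d = (-3)*4 = -12
af - be + cd = 4 - 8 + (-12)
= -16


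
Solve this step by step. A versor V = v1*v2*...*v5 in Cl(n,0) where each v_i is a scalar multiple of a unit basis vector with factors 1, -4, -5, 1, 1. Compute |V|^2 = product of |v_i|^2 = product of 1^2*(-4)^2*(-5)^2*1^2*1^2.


Each vector v_i has |v_i|^2 = s_i^2
Squared scales: 1^2 = 1, (-4)^2 = 16, (-5)^2 = 25, 1^2 = 1, 1^2 = 1
|V|^2 = 1 * 16 * 25 * 1 * 1
= 400


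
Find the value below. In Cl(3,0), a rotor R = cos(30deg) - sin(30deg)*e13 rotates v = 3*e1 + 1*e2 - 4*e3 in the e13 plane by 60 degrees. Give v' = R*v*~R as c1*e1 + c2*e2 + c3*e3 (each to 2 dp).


Rotor R = cos(30deg) - sin(30deg)*e13
Rotation angle theta = 2 * 30 = 60 degrees in the e13 plane (e1 -> e3).
The component perpendicular to the plane (e2) is invariant: v'_2 = v2 = 1.00
cos(60deg) = 0.5000, sin(60deg) = 0.8660
v'_1 = v1*cos(theta) - v3*sin(theta) = 3*0.5000 - (-4)*0.8660 = 4.96
v'_3 = v1*sin(theta) + v3*cos(theta) = 3*0.8660 + (-4)*0.5000 = 0.60
v' = 4.96*e1 + 1.00*e2 + 0.60*e3


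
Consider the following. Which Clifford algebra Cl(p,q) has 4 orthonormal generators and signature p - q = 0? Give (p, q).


We need p + q = 4 and p - q = 0.
Adding: 2p = 4 + 0 = 4, so p = 2.
Then q = 4 - 2 = 2.
(p, q) = (2, 2)


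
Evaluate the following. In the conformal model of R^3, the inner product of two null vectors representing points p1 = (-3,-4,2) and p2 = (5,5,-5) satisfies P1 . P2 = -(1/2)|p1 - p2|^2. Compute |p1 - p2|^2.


p1 - p2 = (-8, -9, 7)
|p1 - p2|^2 = (-8)^2 + (-9)^2 + 7^2
= 64 + 81 + 49
= 194


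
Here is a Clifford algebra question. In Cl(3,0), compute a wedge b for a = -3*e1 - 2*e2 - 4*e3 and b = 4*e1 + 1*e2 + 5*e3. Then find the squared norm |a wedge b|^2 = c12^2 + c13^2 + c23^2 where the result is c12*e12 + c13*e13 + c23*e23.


a wedge b = (a1*b2 - a2*b1)*e12 + (a1*b3 - a3*b1)*e13 + (a2*b3 - a3*b2)*e23
e12 coeff: (-3)*1 - (-2)*4 = -3 - (-8) = 5
e13 coeff: (-3)*5 - (-4)*4 = -15 - (-16) = 1
e23 coeff: (-2)*5 - (-4)*1 = -10 - (-4) = -6
|a wedge b|^2 = 5^2 + 1^2 + (-6)^2
= 25 + 1 + 36
= 62


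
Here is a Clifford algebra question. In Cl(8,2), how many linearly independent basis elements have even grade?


Even subalgebra dimension = 2^(n-1)
n = 8 + 2 = 10
2^(10 - 1) = 2^9 = 512
Verification: sum of C(10,k) for even k = 1 + 45 + 210 + 210 + 45 + 1 = 512
Result = 512


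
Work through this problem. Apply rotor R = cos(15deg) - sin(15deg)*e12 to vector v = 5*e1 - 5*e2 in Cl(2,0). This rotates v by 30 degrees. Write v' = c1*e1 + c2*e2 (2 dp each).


Rotor R = cos(15deg) - sin(15deg)*e12
Rotation angle theta = 2 * 15 = 30 degrees
v' = R*v*~R rotates v by theta.
cos(30deg) = 0.8660, sin(30deg) = 0.5000
v'_1 = 5*cos(30deg) - (-5)*sin(30deg)
= 5*0.8660 - (-5)*0.5000
= 6.83
v'_2 = 5*sin(30deg) + (-5)*cos(30deg)
= 5*0.5000 + (-5)*0.8660
= -1.83
v' = 6.83*e1 - 1.83*e2


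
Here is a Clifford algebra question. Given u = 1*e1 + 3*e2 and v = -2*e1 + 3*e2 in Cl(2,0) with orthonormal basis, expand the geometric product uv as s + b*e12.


Expand: (1*e1 + 3*e2)(-2*e1 + 3*e2)
= 1*(-2)*e1e1 + 1*3*e1e2 + 3*(-2)*e2e1 + 3*3*e2e2
Using e1^2 = e2^2 = 1, e2e1 = -e1e2:
Scalar part s = 1*(-2) + 3*3 = -2 + 9 = 7
Bivector part b = 1*3 - 3*(-2) = 3 - (-6) = 9
uv = 7 + 9*e12


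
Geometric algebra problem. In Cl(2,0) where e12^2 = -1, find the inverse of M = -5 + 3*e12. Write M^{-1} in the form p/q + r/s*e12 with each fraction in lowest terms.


M = -5 + 3*e12, where e12^2 = -1.
Since M commutes with its reverse ~M = a - b*e12, M * ~M = a^2 - b^2*e12^2 = a^2 + b^2.
So M^{-1} = ~M / (a^2 + b^2) = (a - b*e12)/(a^2 + b^2).
a^2 + b^2 = 25 + 9 = 34
Scalar part = -5/34 = -5/34
Bivector coeff = -3/34 = -3/34
M^{-1} = -5/34 - 3/34*e12


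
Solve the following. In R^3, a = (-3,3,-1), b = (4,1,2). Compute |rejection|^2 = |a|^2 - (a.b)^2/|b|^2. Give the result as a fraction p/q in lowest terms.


|a|^2 = (-3)^2 + 3^2 + (-1)^2 = 19
|b|^2 = 4^2 + 1^2 + 2^2 = 21
a . b = (-3)*4 + 3*1 + (-1)*2 = -11
(a.b)^2 = (-11)^2 = 121
|rej|^2 = 19 - 121/21
= (399 - 121)/21
= 278/21
In lowest terms: 278/21


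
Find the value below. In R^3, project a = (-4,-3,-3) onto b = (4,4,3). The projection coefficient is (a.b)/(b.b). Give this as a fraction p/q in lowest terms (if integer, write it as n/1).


Projection coefficient = (a . b) / (b . b)
a . b = (-4)*4 + (-3)*4 + (-3)*3
= -16 + (-12) + (-9) = -37
b . b = 4^2 + 4^2 + 3^2
= 16 + 16 + 9 = 41
Coefficient = -37/41
In lowest terms: -37/41


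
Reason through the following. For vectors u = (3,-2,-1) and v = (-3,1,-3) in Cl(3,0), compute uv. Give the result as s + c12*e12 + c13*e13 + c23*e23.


In Cl(3,0): e_i^2 = 1, e_ie_j = -e_je_i for i != j.
Scalar part = u . v = 3*(-3) + (-2)*1 + (-1)*(-3)
= -9 + (-2) + 3 = -8
e12 coeff = 3*1 - (-2)*(-3) = 3 - 6 = -3
e13 coeff = 3*(-3) - (-1)*(-3) = -9 - 3 = -12
e23 coeff = (-2)*(-3) - (-1)*1 = 6 - (-1) = 7
uv = -8 - 3*e12 - 12*e13 + 7*e23


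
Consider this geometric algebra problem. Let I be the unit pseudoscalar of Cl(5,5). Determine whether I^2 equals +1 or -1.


The pseudoscalar I = e1...e_n (product of all n generators) of Cl(p,q) satisfies I^2 = (-1)^(q + n(n-1)/2).
p = 5, q = 5, n = p + q = 10
n(n-1)/2 = 10 * 9 / 2 = 45
Exponent = q + n(n-1)/2 = 5 + 45 = 50
I^2 = (-1)^50 = +1


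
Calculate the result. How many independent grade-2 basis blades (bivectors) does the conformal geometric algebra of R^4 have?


The conformal model of R^4 uses Cl(5,1) with m = 4 + 2 = 6 generators.
Number of grade-2 blades = C(m, 2) = C(6, 2)
= 6*5/2 = 15


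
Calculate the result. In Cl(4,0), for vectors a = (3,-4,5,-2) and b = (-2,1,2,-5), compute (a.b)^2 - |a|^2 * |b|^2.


a . b = 3*(-2) + (-4)*1 + 5*2 + (-2)*(-5)
= -6 + (-4) + 10 + 10 = 10
|a|^2 = 3^2 + (-4)^2 + 5^2 + (-2)^2 = 54
|b|^2 = (-2)^2 + 1^2 + 2^2 + (-5)^2 = 34
(a.b)^2 = 10^2 = 100
|a|^2 * |b|^2 = 54 * 34 = 1836
Result = 100 - 1836 = -1736


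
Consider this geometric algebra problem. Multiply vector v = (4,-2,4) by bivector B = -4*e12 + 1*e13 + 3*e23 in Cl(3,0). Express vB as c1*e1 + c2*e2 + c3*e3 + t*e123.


vB has grade-1 (vector) and grade-3 (trivector) parts: vB = (v _| B) + (v ^ B).
Vector part <vB>_1:
  e1: -v2*b12 - v3*b13 = -(-2)*(-4) - (4)*(1) = -12
  e2: v1*b12 - v3*b23 = (4)*(-4) - (4)*(3) = -28
  e3: v1*b13 + v2*b23 = (4)*(1) + (-2)*(3) = -2
Trivector part <vB>_3:
  e123: v1*b23 - v2*b13 + v3*b12 = (4)*(3) - (-2)*(1) + (4)*(-4) = -2
vB = -12*e1 - 28*e2 - 2*e3 - 2*e123


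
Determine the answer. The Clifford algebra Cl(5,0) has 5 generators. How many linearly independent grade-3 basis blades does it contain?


Number of grade-k basis blades in Cl(p,q) with n = p + q is C(n, k).
n = 5 + 0 = 5
C(5, 3) = 5! / (3! * 2!)
= 120 / (6 * 2)
= 10


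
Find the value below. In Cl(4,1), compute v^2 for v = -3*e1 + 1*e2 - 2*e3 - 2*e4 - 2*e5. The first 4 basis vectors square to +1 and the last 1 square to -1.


v^2 = sum of c_i^2 * e_i^2
Positive signature terms (e_i^2 = +1): (-3)^2 + 1^2 + (-2)^2 + (-2)^2 = 18
Negative signature terms (e_j^2 = -1): (-2)^2 = 4
v^2 = 18 - 4 = 14


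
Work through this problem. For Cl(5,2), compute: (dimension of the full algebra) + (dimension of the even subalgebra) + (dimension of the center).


n = 5 + 2 = 7
Total dim = 2^7 = 128
Even subalgebra dim = 2^6 = 64
n is odd, so center dim = 2
Sum = 128 + 64 + 2 = 194


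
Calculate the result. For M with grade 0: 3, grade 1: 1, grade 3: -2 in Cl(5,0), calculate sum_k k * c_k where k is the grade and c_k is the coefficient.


Grade-weighted sum = sum of grade_k * coefficient_k
0*3 = 0
1*1 = 1
3*(-2) = -6
Total = 0 + 1 + (-6) = -5


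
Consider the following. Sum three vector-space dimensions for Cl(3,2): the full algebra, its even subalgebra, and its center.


n = 3 + 2 = 5
Total dim = 2^5 = 32
Even subalgebra dim = 2^4 = 16
n is odd, so center dim = 2
Sum = 32 + 16 + 2 = 50


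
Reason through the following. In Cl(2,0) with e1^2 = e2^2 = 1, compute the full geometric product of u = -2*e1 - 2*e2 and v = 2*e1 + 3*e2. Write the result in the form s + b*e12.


Expand: (-2*e1 - 2*e2)(2*e1 + 3*e2)
= (-2)*2*e1e1 + (-2)*3*e1e2 + (-2)*2*e2e1 + (-2)*3*e2e2
Using e1^2 = e2^2 = 1, e2e1 = -e1e2:
Scalar part s = (-2)*2 + (-2)*3 = -4 + (-6) = -10
Bivector part b = (-2)*3 - (-2)*2 = -6 - (-4) = -2
uv = -10 - 2*e12


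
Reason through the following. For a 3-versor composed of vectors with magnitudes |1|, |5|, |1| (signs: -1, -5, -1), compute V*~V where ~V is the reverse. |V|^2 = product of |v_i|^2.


Each vector v_i has |v_i|^2 = s_i^2
Squared scales: (-1)^2 = 1, (-5)^2 = 25, (-1)^2 = 1
|V|^2 = 1 * 25 * 1
= 25


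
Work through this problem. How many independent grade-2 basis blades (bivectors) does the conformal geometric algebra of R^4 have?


The conformal model of R^4 uses Cl(5,1) with m = 4 + 2 = 6 generators.
Number of grade-2 blades = C(m, 2) = C(6, 2)
= 6*5/2 = 15


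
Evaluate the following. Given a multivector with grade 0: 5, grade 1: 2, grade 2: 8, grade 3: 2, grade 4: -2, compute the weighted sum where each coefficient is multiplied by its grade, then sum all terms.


Grade-weighted sum = sum of grade_k * coefficient_k
0*5 = 0
1*2 = 2
2*8 = 16
3*2 = 6
4*(-2) = -8
Total = 0 + 2 + 16 + 6 + (-8) = 16


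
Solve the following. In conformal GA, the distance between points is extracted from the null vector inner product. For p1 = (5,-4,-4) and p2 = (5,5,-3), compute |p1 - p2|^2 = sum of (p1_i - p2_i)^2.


p1 - p2 = (0, -9, -1)
|p1 - p2|^2 = 0^2 + (-9)^2 + (-1)^2
= 0 + 81 + 1
= 82


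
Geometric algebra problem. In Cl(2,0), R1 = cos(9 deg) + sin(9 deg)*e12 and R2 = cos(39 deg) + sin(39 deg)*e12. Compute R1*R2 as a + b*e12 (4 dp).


Same-plane rotors commute and their half-angles add:
R1*R2 = cos(a1 + a2) + sin(a1 + a2)*e12.
a1 + a2 = 9 + 39 = 48 deg
cos(48 deg) = 0.6691
sin(48 deg) = 0.7431
R1*R2 = 0.6691 + 0.7431*e12
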